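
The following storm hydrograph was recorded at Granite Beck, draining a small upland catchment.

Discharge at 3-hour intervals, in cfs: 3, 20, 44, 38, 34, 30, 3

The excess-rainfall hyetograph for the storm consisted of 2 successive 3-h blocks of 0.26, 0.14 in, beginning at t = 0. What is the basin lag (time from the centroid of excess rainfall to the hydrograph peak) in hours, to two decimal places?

Centroid of excess rainfall: t_c = Σ P_i·t̄_i / ΣP_i = 2.5500 h (block centres at 1.5, 4.5 h).
Hydrograph peak occurs at t = 6 h, so basin lag t_L = 6 − 2.5500 = 3.45 h.

t_L ≈ 3.45 h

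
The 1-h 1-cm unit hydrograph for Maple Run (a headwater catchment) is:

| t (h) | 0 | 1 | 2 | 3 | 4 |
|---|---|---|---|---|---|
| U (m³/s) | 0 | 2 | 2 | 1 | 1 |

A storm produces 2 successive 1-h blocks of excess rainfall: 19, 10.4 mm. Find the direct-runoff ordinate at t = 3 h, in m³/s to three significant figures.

Q ≈ 3.98 m³/s

By discrete convolution, Q_j = Σ (P_i / 10 mm) · U_{j−i}.
At t = 3 h (j=3): Q = (19/10)·1 + (10.4/10)·2 = 3.98 m³/s.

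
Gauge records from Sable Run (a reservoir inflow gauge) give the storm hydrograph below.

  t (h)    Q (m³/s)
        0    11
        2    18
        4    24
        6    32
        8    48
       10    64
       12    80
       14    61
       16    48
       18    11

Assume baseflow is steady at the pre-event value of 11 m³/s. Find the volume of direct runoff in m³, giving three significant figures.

V ≈ 2.07 × 10^6 m³

Direct-runoff ordinates (Q − Q_b): 0.0, 7.0, 13.0, 21.0, 37.0, 53.0, 69.0, 50.0, 37.0, 0.0 m³/s.
ΣQ_DR = 287.0 m³/s.
With Δt = 2 h = 7200 s, V = ΣQ_DR · Δt = 287.0 × 7200 = 2.07 × 10^6 m³.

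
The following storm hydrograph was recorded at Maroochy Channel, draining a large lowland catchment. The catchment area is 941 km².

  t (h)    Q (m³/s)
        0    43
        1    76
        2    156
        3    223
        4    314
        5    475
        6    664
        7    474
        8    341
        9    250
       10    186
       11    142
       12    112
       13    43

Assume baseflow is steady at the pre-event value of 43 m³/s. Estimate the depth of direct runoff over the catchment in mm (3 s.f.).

d ≈ 11.1 mm

Direct runoff: 0.0, 33.0, 113.0, 180.0, 271.0, 432.0, 621.0, 431.0, 298.0, 207.0, 143.0, 99.0, 69.0, 0.0 m³/s; ΣQ_DR = 2897 m³/s.
V = ΣQ_DR · Δt = 2897 × 3600 s = 1.043 × 10^7 m³.
Over A = 941 km², depth = V / A = 11.1 mm.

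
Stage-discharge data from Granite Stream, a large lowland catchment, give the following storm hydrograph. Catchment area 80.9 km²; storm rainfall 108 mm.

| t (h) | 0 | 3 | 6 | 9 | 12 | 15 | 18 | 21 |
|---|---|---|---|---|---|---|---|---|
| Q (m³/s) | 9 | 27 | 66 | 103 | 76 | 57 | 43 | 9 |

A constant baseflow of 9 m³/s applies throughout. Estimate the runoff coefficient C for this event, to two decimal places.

ΣQ_DR = 318.0 m³/s; V = ΣQ_DR·Δt = 3.434 × 10^6 m³.
Runoff depth d = V / A = 42.45 mm.
C = d / P = 42.45 / 108 = 0.39.

C ≈ 0.39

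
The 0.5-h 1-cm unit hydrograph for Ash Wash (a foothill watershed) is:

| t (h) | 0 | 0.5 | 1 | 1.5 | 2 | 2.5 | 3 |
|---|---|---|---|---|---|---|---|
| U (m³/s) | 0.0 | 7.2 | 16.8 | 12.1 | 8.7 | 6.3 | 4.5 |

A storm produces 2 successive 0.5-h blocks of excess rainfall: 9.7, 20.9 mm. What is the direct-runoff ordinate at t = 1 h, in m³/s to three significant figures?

Q ≈ 31.3 m³/s

By discrete convolution, Q_j = Σ (P_i / 10 mm) · U_{j−i}.
At t = 1 h (j=2): Q = (9.7/10)·16.8 + (20.9/10)·7.2 = 31.3 m³/s.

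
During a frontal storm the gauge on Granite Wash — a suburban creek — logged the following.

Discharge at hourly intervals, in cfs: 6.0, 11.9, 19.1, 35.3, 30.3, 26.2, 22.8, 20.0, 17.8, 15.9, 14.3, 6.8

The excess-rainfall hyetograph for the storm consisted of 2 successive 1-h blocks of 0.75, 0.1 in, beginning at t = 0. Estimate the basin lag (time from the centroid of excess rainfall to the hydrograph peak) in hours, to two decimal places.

t_L ≈ 2.38 h

Centroid of excess rainfall: t_c = Σ P_i·t̄_i / ΣP_i = 0.6176 h (block centres at 0.5, 1.5 h).
Hydrograph peak occurs at t = 3 h, so basin lag t_L = 3 − 0.6176 = 2.38 h.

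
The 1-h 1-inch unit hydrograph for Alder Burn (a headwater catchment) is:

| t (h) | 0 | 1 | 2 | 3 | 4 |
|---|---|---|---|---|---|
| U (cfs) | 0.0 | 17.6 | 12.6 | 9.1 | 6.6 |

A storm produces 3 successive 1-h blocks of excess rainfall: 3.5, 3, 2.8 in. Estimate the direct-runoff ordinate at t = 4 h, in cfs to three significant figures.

Q ≈ 85.7 cfs

By discrete convolution, Q_j = Σ (P_i / 1 in) · U_{j−i}.
At t = 4 h (j=4): Q = (3.5/1)·6.6 + (3/1)·9.1 + (2.8/1)·12.6 = 85.7 cfs.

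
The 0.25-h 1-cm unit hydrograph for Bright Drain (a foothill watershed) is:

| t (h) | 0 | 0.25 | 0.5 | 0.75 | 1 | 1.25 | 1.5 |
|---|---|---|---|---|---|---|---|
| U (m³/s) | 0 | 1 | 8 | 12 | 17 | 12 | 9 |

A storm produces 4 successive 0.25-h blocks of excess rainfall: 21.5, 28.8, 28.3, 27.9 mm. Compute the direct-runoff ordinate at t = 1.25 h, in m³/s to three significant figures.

Q ≈ 131 m³/s

By discrete convolution, Q_j = Σ (P_i / 10 mm) · U_{j−i}.
At t = 1.25 h (j=5): Q = (21.5/10)·12 + (28.8/10)·17 + (28.3/10)·12 + (27.9/10)·8 = 131 m³/s.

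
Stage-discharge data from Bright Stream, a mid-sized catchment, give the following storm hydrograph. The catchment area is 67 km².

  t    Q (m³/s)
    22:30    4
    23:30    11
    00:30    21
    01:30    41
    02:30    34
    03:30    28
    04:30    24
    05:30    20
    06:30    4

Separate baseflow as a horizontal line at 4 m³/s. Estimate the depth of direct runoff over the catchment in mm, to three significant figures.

d ≈ 8.11 mm

Direct runoff: 0.0, 7.0, 17.0, 37.0, 30.0, 24.0, 20.0, 16.0, 0.0 m³/s; ΣQ_DR = 151.0 m³/s.
V = ΣQ_DR · Δt = 151.0 × 3600 s = 5.436 × 10^5 m³.
Over A = 67 km², depth = V / A = 8.11 mm.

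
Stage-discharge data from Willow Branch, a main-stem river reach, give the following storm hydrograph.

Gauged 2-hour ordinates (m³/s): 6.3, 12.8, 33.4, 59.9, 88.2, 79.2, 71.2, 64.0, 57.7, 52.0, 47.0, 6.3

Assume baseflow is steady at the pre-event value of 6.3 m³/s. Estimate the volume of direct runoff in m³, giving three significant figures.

V ≈ 3.62 × 10^6 m³

Direct-runoff ordinates (Q − Q_b): 0.0, 6.5, 27.1, 53.6, 81.9, 72.9, 64.9, 57.7, 51.4, 45.7, 40.7, 0.0 m³/s.
ΣQ_DR = 502.4 m³/s.
With Δt = 2 h = 7200 s, V = ΣQ_DR · Δt = 502.4 × 7200 = 3.62 × 10^6 m³.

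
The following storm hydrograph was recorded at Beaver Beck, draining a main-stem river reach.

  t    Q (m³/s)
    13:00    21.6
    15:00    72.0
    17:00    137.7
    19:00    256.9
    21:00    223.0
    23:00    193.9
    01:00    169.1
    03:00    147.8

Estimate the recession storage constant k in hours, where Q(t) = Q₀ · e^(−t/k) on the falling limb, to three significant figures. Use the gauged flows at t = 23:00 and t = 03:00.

On the falling limb, Q drops from 193.9 to 147.8 m³/s between t = 23:00 and t = 03:00 (Δt = 4 h).
k = −Δt / ln(Q₂/Q₁) = −4 / ln(147.8/193.9) = 14.7 h.

k ≈ 14.7 h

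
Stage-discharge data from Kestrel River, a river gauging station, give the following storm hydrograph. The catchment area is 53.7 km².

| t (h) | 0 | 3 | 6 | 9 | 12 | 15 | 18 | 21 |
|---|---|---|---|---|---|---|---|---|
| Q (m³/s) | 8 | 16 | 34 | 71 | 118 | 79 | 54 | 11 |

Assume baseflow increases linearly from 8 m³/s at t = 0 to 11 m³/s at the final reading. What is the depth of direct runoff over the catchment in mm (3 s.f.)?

Direct runoff: 0.00, 7.57, 25.14, 61.71, 108.29, 68.86, 43.43, 0.00 m³/s; ΣQ_DR = 315.0 m³/s.
V = ΣQ_DR · Δt = 315.0 × 10800 s = 3.402 × 10^6 m³.
Over A = 53.7 km², depth = V / A = 63.4 mm.

d ≈ 63.4 mm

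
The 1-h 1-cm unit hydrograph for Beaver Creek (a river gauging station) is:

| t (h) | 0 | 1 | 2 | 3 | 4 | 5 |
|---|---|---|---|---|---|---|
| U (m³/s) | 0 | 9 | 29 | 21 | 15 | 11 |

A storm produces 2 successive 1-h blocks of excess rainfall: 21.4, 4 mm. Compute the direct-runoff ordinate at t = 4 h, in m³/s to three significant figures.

Q ≈ 40.5 m³/s

By discrete convolution, Q_j = Σ (P_i / 10 mm) · U_{j−i}.
At t = 4 h (j=4): Q = (21.4/10)·15 + (4/10)·21 = 40.5 m³/s.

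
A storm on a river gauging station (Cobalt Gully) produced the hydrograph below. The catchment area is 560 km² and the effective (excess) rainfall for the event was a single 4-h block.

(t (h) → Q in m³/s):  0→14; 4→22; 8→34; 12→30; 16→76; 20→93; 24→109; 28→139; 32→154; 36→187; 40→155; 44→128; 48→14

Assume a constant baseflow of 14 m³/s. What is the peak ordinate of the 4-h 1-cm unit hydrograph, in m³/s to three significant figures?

U_p ≈ 69.1 m³/s

Direct runoff: 0.0, 8.0, 20.0, 16.0, 62.0, 79.0, 95.0, 125.0, 140.0, 173.0, 141.0, 114.0, 0.0 m³/s; ΣQ_DR = 973.0 m³/s, peak = 173.0 m³/s.
Runoff depth d = ΣQ_DR·Δt / A = 973.0 × 14400 / (560 km²) = 25.02 mm.
The 1-cm UH is the DRH scaled by (10 mm)/d, so U_p = 173.0 × 10/25.02 = 69.1 m³/s.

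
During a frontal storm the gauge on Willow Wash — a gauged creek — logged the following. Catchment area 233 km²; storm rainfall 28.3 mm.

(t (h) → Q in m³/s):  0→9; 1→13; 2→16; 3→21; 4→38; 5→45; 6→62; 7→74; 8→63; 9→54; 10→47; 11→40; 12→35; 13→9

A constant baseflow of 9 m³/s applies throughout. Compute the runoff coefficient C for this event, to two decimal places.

C ≈ 0.22

ΣQ_DR = 400.0 m³/s; V = ΣQ_DR·Δt = 1.440 × 10^6 m³.
Runoff depth d = V / A = 6.180 mm.
C = d / P = 6.180 / 28.3 = 0.22.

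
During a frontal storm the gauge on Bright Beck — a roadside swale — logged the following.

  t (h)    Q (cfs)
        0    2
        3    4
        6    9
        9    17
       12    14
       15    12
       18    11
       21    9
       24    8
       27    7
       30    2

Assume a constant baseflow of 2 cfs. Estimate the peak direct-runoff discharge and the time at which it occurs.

Subtracting baseflow gives direct-runoff ordinates: 0.0, 2.0, 7.0, 15.0, 12.0, 10.0, 9.0, 7.0, 6.0, 5.0, 0.0 cfs.
The maximum is 15.0 cfs, occurring at the reading for t = 9 h.

Q_p = 15.0 cfs at t = 9 h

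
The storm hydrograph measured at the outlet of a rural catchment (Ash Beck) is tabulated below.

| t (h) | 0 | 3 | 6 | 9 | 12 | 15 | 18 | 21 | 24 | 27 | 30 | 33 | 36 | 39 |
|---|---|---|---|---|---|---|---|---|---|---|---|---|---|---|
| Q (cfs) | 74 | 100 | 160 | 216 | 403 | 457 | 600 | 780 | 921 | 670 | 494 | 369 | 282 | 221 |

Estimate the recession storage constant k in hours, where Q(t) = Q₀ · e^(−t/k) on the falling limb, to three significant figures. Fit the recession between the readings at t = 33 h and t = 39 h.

On the falling limb, Q drops from 369 to 221 cfs between t = 33 h and t = 39 h (Δt = 6 h).
k = −Δt / ln(Q₂/Q₁) = −6 / ln(221/369) = 11.7 h.

k ≈ 11.7 h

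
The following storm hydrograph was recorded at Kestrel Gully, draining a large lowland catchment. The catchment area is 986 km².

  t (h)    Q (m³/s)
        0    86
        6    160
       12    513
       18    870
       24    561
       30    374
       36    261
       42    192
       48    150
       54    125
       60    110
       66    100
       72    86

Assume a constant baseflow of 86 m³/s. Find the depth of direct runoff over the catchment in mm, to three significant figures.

Direct runoff: 0.0, 74.0, 427.0, 784.0, 475.0, 288.0, 175.0, 106.0, 64.0, 39.0, 24.0, 14.0, 0.0 m³/s; ΣQ_DR = 2470 m³/s.
V = ΣQ_DR · Δt = 2470 × 21600 s = 5.335 × 10^7 m³.
Over A = 986 km², depth = V / A = 54.1 mm.

d ≈ 54.1 mm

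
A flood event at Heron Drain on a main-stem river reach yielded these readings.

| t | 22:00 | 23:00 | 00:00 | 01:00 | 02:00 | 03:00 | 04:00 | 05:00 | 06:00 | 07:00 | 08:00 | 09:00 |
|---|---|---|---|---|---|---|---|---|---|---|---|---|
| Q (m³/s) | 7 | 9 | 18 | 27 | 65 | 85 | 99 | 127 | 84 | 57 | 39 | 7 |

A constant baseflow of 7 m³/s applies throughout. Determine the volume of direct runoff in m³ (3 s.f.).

V ≈ 1.94 × 10^6 m³

Direct-runoff ordinates (Q − Q_b): 0.0, 2.0, 11.0, 20.0, 58.0, 78.0, 92.0, 120.0, 77.0, 50.0, 32.0, 0.0 m³/s.
ΣQ_DR = 540.0 m³/s.
With Δt = 1 h = 3600 s, V = ΣQ_DR · Δt = 540.0 × 3600 = 1.94 × 10^6 m³.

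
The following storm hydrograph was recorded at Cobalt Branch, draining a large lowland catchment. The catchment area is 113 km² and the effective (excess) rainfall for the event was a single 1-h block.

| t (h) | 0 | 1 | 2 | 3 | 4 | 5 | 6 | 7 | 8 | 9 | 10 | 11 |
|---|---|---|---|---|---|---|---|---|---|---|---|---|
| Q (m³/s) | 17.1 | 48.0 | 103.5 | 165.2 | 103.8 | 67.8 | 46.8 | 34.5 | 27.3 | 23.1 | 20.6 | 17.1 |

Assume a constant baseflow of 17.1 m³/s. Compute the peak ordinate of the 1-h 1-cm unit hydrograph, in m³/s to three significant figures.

U_p ≈ 99.0 m³/s

Direct runoff: 0.0, 30.9, 86.4, 148.1, 86.7, 50.7, 29.7, 17.4, 10.2, 6.0, 3.5, 0.0 m³/s; ΣQ_DR = 469.6 m³/s, peak = 148.1 m³/s.
Runoff depth d = ΣQ_DR·Δt / A = 469.6 × 3600 / (113 km²) = 14.96 mm.
The 1-cm UH is the DRH scaled by (10 mm)/d, so U_p = 148.1 × 10/14.96 = 99.0 m³/s.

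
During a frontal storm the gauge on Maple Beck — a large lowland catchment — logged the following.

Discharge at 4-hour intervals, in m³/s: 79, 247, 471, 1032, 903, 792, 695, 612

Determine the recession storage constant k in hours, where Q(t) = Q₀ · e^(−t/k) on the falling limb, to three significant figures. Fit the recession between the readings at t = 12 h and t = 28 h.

On the falling limb, Q drops from 1032 to 612 m³/s between t = 12 h and t = 28 h (Δt = 16 h).
k = −Δt / ln(Q₂/Q₁) = −16 / ln(612/1032) = 30.6 h.

k ≈ 30.6 h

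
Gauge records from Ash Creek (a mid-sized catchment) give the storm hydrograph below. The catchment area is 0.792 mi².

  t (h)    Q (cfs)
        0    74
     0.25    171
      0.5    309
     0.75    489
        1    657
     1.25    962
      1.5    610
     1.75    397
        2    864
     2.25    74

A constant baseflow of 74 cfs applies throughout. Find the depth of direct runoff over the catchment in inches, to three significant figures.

d ≈ 1.89 in

Direct runoff: 0.0, 97.0, 235.0, 415.0, 583.0, 888.0, 536.0, 323.0, 790.0, 0.0 cfs; ΣQ_DR = 3867 cfs.
V = ΣQ_DR · Δt = 3867 × 900 s = 3.480 × 10^6 ft³.
Over A = 0.792 mi², depth = V / A = 1.89 in.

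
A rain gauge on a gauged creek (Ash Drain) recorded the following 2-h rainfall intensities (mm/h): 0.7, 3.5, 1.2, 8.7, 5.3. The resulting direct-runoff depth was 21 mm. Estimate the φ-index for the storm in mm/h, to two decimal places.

Only the 3 blocks with intensity above φ contribute runoff: 3.5, 8.7, 5.3 mm/h.
Σ(I−φ)·Δt = d  ⇒  (3.5+8.7+5.3 − 3φ)·2 = 21
φ = (17.50 − 21/2) / 3 = 2.33 mm/h.

φ ≈ 2.33 mm/h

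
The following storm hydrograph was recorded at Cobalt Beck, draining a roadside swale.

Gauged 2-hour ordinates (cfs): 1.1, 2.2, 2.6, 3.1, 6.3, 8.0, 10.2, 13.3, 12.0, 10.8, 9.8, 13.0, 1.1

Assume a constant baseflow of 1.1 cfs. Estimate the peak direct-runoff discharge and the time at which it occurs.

Subtracting baseflow gives direct-runoff ordinates: 0.0, 1.1, 1.5, 2.0, 5.2, 6.9, 9.1, 12.2, 10.9, 9.7, 8.7, 11.9, 0.0 cfs.
The maximum is 12.2 cfs, occurring at the reading for t = 14 h.

Q_p = 12.2 cfs at t = 14 h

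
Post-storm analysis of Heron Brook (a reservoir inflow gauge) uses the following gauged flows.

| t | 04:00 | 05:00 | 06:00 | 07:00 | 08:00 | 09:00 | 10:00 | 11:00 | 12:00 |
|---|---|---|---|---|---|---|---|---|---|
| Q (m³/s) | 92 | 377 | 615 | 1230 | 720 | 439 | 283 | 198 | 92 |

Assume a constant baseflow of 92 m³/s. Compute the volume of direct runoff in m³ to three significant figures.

V ≈ 1.16 × 10^7 m³

Direct-runoff ordinates (Q − Q_b): 0.0, 285.0, 523.0, 1138.0, 628.0, 347.0, 191.0, 106.0, 0.0 m³/s.
ΣQ_DR = 3218 m³/s.
With Δt = 1 h = 3600 s, V = ΣQ_DR · Δt = 3218 × 3600 = 1.16 × 10^7 m³.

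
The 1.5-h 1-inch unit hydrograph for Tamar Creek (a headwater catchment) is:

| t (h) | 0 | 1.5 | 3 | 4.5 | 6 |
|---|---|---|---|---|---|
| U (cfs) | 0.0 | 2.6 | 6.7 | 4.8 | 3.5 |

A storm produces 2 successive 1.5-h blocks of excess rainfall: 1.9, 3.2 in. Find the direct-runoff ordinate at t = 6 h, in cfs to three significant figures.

Q ≈ 22.0 cfs

By discrete convolution, Q_j = Σ (P_i / 1 in) · U_{j−i}.
At t = 6 h (j=4): Q = (1.9/1)·3.5 + (3.2/1)·4.8 = 22.0 cfs.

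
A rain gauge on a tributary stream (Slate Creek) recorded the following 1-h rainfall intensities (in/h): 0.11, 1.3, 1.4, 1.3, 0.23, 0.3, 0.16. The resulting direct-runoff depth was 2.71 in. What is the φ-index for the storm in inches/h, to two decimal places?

φ ≈ 0.43 in/h

Only the 3 blocks with intensity above φ contribute runoff: 1.3, 1.4, 1.3 in/h.
Σ(I−φ)·Δt = d  ⇒  (1.3+1.4+1.3 − 3φ)·1 = 2.71
φ = (4.000 − 2.71/1) / 3 = 0.43 in/h.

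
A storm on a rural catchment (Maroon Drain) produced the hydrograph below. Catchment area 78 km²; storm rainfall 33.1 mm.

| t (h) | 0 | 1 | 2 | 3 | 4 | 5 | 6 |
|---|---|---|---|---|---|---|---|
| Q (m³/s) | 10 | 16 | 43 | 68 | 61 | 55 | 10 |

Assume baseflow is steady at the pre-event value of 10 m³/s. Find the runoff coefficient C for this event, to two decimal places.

ΣQ_DR = 193.0 m³/s; V = ΣQ_DR·Δt = 6.948 × 10^5 m³.
Runoff depth d = V / A = 8.908 mm.
C = d / P = 8.908 / 33.1 = 0.27.

C ≈ 0.27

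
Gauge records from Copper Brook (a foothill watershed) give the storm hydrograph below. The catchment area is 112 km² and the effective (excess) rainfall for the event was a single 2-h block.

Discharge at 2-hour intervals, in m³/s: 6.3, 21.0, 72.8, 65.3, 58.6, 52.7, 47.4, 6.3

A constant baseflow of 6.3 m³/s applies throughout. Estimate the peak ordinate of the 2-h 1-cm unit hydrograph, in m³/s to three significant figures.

Direct runoff: 0.0, 14.7, 66.5, 59.0, 52.3, 46.4, 41.1, 0.0 m³/s; ΣQ_DR = 280.0 m³/s, peak = 66.5 m³/s.
Runoff depth d = ΣQ_DR·Δt / A = 280.0 × 7200 / (112 km²) = 18.00 mm.
The 1-cm UH is the DRH scaled by (10 mm)/d, so U_p = 66.5 × 10/18.00 = 36.9 m³/s.

U_p ≈ 36.9 m³/s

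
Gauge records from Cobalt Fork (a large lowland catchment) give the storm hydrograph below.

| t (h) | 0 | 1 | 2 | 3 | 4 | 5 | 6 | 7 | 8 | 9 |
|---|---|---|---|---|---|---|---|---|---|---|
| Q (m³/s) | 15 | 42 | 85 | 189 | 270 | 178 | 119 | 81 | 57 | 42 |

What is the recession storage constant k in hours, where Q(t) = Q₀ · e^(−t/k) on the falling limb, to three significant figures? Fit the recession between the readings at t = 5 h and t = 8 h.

On the falling limb, Q drops from 178 to 57 m³/s between t = 5 h and t = 8 h (Δt = 3 h).
k = −Δt / ln(Q₂/Q₁) = −3 / ln(57/178) = 2.63 h.

k ≈ 2.63 h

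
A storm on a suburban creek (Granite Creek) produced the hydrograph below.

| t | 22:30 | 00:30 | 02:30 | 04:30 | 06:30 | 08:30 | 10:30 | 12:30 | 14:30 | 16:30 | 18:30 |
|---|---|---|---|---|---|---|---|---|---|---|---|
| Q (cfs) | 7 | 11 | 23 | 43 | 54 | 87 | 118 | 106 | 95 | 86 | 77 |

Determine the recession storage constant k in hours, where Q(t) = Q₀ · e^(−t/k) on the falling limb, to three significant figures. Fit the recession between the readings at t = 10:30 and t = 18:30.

On the falling limb, Q drops from 118 to 77 cfs between t = 10:30 and t = 18:30 (Δt = 8 h).
k = −Δt / ln(Q₂/Q₁) = −8 / ln(77/118) = 18.7 h.

k ≈ 18.7 h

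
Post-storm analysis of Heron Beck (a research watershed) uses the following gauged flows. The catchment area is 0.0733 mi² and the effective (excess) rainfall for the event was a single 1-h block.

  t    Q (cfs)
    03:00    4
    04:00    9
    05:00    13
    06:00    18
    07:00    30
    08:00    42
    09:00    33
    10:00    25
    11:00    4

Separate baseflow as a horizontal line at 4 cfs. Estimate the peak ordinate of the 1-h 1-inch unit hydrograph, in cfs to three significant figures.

Direct runoff: 0.0, 5.0, 9.0, 14.0, 26.0, 38.0, 29.0, 21.0, 0.0 cfs; ΣQ_DR = 142.0 cfs, peak = 38.0 cfs.
Runoff depth d = ΣQ_DR·Δt / A = 142.0 × 3600 / (0.0733 mi²) = 3.002 in.
The 1-inch UH is the DRH scaled by (1 in)/d, so U_p = 38.0 × 1/3.002 = 12.7 cfs.

U_p ≈ 12.7 cfs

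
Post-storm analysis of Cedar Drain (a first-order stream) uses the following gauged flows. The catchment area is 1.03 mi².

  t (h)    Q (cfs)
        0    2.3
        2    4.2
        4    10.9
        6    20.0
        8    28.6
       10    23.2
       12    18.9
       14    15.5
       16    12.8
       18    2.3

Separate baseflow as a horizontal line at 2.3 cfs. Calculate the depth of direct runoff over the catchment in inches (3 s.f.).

Direct runoff: 0.0, 1.9, 8.6, 17.7, 26.3, 20.9, 16.6, 13.2, 10.5, 0.0 cfs; ΣQ_DR = 115.7 cfs.
V = ΣQ_DR · Δt = 115.7 × 7200 s = 8.330 × 10^5 ft³.
Over A = 1.03 mi², depth = V / A = 0.348 in.

d ≈ 0.348 in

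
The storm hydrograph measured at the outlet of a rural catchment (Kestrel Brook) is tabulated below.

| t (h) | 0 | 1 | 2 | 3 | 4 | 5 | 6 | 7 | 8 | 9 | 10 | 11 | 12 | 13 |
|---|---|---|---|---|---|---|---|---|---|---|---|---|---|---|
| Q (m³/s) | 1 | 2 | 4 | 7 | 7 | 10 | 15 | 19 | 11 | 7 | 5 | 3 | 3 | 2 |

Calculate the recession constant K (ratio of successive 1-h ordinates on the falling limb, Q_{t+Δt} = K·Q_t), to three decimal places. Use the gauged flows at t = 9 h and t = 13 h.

K ≈ 0.731

Using the recession-limb readings at t = 9 h and t = 13 h: Q falls from 7 to 2 m³/s over 4 intervals.
K = (Q₂/Q₁)^(1/4) = (2/7)^(1/4) = 0.731.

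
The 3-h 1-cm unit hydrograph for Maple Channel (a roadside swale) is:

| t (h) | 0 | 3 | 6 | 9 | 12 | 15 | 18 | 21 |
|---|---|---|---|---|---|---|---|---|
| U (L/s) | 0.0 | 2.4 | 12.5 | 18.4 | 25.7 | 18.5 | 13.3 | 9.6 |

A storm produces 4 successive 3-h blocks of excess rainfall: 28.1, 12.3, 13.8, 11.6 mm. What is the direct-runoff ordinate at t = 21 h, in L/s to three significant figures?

Q ≈ 98.7 L/s

By discrete convolution, Q_j = Σ (P_i / 10 mm) · U_{j−i}.
At t = 21 h (j=7): Q = (28.1/10)·9.6 + (12.3/10)·13.3 + (13.8/10)·18.5 + (11.6/10)·25.7 = 98.7 L/s.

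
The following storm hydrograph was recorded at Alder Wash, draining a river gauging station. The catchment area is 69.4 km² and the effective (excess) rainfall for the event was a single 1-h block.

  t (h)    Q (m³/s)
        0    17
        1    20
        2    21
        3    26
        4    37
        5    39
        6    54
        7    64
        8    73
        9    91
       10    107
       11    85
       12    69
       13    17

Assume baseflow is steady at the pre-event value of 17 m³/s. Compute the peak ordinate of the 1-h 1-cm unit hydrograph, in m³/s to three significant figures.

U_p ≈ 36.0 m³/s

Direct runoff: 0.0, 3.0, 4.0, 9.0, 20.0, 22.0, 37.0, 47.0, 56.0, 74.0, 90.0, 68.0, 52.0, 0.0 m³/s; ΣQ_DR = 482.0 m³/s, peak = 90.0 m³/s.
Runoff depth d = ΣQ_DR·Δt / A = 482.0 × 3600 / (69.4 km²) = 25.00 mm.
The 1-cm UH is the DRH scaled by (10 mm)/d, so U_p = 90.0 × 10/25.00 = 36.0 m³/s.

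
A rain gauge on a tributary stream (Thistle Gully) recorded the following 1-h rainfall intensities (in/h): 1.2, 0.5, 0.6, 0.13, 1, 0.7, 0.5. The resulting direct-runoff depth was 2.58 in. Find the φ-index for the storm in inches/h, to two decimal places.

φ ≈ 0.32 in/h

Only the 6 blocks with intensity above φ contribute runoff: 1.2, 0.5, 0.6, 1, 0.7, 0.5 in/h.
Σ(I−φ)·Δt = d  ⇒  (1.2+0.5+0.6+1+0.7+0.5 − 6φ)·1 = 2.58
φ = (4.500 − 2.58/1) / 6 = 0.32 in/h.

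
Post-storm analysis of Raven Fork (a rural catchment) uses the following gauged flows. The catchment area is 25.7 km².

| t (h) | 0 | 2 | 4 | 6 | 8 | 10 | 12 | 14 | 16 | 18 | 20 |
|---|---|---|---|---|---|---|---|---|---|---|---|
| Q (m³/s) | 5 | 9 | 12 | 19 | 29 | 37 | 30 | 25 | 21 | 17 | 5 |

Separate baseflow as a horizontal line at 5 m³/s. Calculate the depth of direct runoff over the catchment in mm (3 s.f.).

d ≈ 43.1 mm

Direct runoff: 0.0, 4.0, 7.0, 14.0, 24.0, 32.0, 25.0, 20.0, 16.0, 12.0, 0.0 m³/s; ΣQ_DR = 154.0 m³/s.
V = ΣQ_DR · Δt = 154.0 × 7200 s = 1.109 × 10^6 m³.
Over A = 25.7 km², depth = V / A = 43.1 mm.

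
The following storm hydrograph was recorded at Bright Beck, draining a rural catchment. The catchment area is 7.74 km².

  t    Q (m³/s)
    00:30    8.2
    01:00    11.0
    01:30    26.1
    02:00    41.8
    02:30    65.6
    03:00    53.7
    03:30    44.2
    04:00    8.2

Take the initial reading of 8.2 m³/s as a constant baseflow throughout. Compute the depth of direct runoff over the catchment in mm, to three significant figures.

Direct runoff: 0.0, 2.8, 17.9, 33.6, 57.4, 45.5, 36.0, 0.0 m³/s; ΣQ_DR = 193.2 m³/s.
V = ΣQ_DR · Δt = 193.2 × 1800 s = 3.478 × 10^5 m³.
Over A = 7.74 km², depth = V / A = 44.9 mm.

d ≈ 44.9 mm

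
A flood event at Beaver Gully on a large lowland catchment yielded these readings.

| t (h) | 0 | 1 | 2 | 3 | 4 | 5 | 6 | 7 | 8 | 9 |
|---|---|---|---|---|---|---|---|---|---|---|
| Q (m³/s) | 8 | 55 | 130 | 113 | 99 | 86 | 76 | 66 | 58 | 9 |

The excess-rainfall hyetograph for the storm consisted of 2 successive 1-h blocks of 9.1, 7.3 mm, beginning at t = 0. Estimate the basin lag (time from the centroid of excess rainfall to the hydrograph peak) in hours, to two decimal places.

Centroid of excess rainfall: t_c = Σ P_i·t̄_i / ΣP_i = 0.9451 h (block centres at 0.5, 1.5 h).
Hydrograph peak occurs at t = 2 h, so basin lag t_L = 2 − 0.9451 = 1.05 h.

t_L ≈ 1.05 h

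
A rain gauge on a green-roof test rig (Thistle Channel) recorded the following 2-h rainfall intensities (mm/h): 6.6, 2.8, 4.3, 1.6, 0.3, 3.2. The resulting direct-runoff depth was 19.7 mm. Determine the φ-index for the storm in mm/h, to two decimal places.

Only the 4 blocks with intensity above φ contribute runoff: 6.6, 2.8, 4.3, 3.2 mm/h.
Σ(I−φ)·Δt = d  ⇒  (6.6+2.8+4.3+3.2 − 4φ)·2 = 19.7
φ = (16.90 − 19.7/2) / 4 = 1.76 mm/h.

φ ≈ 1.76 mm/h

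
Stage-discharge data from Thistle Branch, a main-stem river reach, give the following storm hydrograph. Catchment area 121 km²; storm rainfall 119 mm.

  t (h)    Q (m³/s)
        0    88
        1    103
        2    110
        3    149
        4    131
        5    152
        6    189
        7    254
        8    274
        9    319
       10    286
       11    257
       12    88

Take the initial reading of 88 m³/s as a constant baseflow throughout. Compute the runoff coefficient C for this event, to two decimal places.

ΣQ_DR = 1256 m³/s; V = ΣQ_DR·Δt = 4.522 × 10^6 m³.
Runoff depth d = V / A = 37.37 mm.
C = d / P = 37.37 / 119 = 0.31.

C ≈ 0.31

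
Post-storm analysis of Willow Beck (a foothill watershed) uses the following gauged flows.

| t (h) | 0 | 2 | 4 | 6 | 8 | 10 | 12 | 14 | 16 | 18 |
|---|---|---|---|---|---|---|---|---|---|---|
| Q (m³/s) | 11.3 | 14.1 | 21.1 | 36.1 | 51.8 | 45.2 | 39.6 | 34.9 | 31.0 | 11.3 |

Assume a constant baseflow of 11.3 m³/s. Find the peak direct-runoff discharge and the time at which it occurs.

Subtracting baseflow gives direct-runoff ordinates: 0.0, 2.8, 9.8, 24.8, 40.5, 33.9, 28.3, 23.6, 19.7, 0.0 m³/s.
The maximum is 40.5 m³/s, occurring at the reading for t = 8 h.

Q_p = 40.5 m³/s at t = 8 h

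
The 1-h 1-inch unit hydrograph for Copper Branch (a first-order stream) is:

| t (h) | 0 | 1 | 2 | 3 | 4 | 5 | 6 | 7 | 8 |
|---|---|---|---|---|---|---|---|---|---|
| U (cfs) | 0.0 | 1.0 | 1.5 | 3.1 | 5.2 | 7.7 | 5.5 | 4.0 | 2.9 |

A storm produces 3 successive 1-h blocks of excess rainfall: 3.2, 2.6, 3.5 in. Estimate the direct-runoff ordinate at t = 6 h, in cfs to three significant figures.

Q ≈ 55.8 cfs

By discrete convolution, Q_j = Σ (P_i / 1 in) · U_{j−i}.
At t = 6 h (j=6): Q = (3.2/1)·5.5 + (2.6/1)·7.7 + (3.5/1)·5.2 = 55.8 cfs.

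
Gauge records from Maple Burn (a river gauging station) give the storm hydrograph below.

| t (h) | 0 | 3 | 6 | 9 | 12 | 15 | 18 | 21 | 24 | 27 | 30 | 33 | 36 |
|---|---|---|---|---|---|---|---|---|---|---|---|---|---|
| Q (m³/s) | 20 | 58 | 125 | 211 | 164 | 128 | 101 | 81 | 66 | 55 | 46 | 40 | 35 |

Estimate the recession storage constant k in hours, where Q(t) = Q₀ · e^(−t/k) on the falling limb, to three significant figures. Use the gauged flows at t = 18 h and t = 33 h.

k ≈ 16.2 h

On the falling limb, Q drops from 101 to 40 m³/s between t = 18 h and t = 33 h (Δt = 15 h).
k = −Δt / ln(Q₂/Q₁) = −15 / ln(40/101) = 16.2 h.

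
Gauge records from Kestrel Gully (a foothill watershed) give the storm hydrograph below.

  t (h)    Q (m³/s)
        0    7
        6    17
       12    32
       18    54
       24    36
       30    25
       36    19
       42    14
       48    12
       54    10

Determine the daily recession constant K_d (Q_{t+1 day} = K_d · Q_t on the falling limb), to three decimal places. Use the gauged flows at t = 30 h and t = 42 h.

K_d ≈ 0.314

Between t = 30 h and t = 42 h the flow falls from 25 to 14 m³/s over 2×6 h = 12 h.
Per-interval ratio K = (14/25)^(1/2) = 0.7483; K_d = K^(24/6) = 0.314.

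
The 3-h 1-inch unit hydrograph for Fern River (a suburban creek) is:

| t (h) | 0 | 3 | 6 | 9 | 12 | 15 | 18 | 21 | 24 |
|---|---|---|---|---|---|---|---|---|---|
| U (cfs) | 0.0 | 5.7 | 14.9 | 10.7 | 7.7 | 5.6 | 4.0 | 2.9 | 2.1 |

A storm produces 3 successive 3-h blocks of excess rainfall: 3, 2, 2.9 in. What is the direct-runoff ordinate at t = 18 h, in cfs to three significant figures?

Q ≈ 45.5 cfs

By discrete convolution, Q_j = Σ (P_i / 1 in) · U_{j−i}.
At t = 18 h (j=6): Q = (3/1)·4.0 + (2/1)·5.6 + (2.9/1)·7.7 = 45.5 cfs.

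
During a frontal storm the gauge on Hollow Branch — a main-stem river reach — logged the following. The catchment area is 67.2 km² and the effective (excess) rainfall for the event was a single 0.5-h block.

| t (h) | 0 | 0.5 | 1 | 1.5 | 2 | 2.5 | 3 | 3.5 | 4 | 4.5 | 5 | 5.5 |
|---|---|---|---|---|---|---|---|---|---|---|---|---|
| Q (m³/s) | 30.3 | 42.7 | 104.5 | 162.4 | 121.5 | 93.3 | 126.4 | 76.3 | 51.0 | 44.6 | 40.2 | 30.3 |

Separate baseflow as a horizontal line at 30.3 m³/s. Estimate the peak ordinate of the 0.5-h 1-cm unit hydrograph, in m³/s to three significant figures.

Direct runoff: 0.0, 12.4, 74.2, 132.1, 91.2, 63.0, 96.1, 46.0, 20.7, 14.3, 9.9, 0.0 m³/s; ΣQ_DR = 559.9 m³/s, peak = 132.1 m³/s.
Runoff depth d = ΣQ_DR·Δt / A = 559.9 × 1800 / (67.2 km²) = 15.00 mm.
The 1-cm UH is the DRH scaled by (10 mm)/d, so U_p = 132.1 × 10/15.00 = 88.1 m³/s.

U_p ≈ 88.1 m³/s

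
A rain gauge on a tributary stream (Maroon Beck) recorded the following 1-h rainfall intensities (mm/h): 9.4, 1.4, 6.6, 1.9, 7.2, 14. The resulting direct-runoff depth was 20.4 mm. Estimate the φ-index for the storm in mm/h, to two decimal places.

Only the 4 blocks with intensity above φ contribute runoff: 9.4, 6.6, 7.2, 14 mm/h.
Σ(I−φ)·Δt = d  ⇒  (9.4+6.6+7.2+14 − 4φ)·1 = 20.4
φ = (37.20 − 20.4/1) / 4 = 4.20 mm/h.

φ ≈ 4.20 mm/h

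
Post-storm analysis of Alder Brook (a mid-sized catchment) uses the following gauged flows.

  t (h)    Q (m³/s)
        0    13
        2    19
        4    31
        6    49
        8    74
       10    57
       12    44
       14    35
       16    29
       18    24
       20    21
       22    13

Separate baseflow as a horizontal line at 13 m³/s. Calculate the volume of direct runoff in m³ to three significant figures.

Direct-runoff ordinates (Q − Q_b): 0.0, 6.0, 18.0, 36.0, 61.0, 44.0, 31.0, 22.0, 16.0, 11.0, 8.0, 0.0 m³/s.
ΣQ_DR = 253.0 m³/s.
With Δt = 2 h = 7200 s, V = ΣQ_DR · Δt = 253.0 × 7200 = 1.82 × 10^6 m³.

V ≈ 1.82 × 10^6 m³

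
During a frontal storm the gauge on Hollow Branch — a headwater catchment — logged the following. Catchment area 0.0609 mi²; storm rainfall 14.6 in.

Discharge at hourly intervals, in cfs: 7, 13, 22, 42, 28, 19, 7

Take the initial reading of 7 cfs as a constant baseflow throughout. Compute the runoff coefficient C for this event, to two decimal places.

C ≈ 0.16

ΣQ_DR = 89.00 cfs; V = ΣQ_DR·Δt = 3.204 × 10^5 ft³.
Runoff depth d = V / A = 2.265 in.
C = d / P = 2.265 / 14.6 = 0.16.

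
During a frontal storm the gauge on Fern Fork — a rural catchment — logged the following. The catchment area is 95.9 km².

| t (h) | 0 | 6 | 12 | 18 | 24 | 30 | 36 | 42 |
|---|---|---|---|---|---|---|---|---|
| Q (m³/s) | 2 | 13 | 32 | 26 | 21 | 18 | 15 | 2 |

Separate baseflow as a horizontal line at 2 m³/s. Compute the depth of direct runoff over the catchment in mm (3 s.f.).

Direct runoff: 0.0, 11.0, 30.0, 24.0, 19.0, 16.0, 13.0, 0.0 m³/s; ΣQ_DR = 113.0 m³/s.
V = ΣQ_DR · Δt = 113.0 × 21600 s = 2.441 × 10^6 m³.
Over A = 95.9 km², depth = V / A = 25.5 mm.

d ≈ 25.5 mm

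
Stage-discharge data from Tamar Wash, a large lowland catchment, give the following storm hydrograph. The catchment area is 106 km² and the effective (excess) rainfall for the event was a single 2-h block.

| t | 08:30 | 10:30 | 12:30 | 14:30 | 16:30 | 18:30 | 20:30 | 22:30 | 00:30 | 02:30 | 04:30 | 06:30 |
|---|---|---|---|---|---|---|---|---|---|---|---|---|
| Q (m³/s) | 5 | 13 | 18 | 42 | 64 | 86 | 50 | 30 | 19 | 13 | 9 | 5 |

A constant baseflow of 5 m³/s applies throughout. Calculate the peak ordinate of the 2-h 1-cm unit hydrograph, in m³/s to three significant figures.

Direct runoff: 0.0, 8.0, 13.0, 37.0, 59.0, 81.0, 45.0, 25.0, 14.0, 8.0, 4.0, 0.0 m³/s; ΣQ_DR = 294.0 m³/s, peak = 81.0 m³/s.
Runoff depth d = ΣQ_DR·Δt / A = 294.0 × 7200 / (106 km²) = 19.97 mm.
The 1-cm UH is the DRH scaled by (10 mm)/d, so U_p = 81.0 × 10/19.97 = 40.6 m³/s.

U_p ≈ 40.6 m³/s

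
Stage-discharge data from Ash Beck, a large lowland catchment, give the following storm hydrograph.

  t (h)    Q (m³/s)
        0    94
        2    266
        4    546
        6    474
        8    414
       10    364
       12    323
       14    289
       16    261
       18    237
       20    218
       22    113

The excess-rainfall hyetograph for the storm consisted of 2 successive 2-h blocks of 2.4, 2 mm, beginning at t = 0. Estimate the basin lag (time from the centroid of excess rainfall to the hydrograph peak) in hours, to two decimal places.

Centroid of excess rainfall: t_c = Σ P_i·t̄_i / ΣP_i = 1.9091 h (block centres at 1, 3 h).
Hydrograph peak occurs at t = 4 h, so basin lag t_L = 4 − 1.9091 = 2.09 h.

t_L ≈ 2.09 h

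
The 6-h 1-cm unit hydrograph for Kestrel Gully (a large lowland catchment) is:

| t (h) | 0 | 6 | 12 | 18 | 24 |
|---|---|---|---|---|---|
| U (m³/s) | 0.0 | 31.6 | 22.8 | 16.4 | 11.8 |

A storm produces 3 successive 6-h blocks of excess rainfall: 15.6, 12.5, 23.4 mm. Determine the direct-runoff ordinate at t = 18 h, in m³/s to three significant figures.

By discrete convolution, Q_j = Σ (P_i / 10 mm) · U_{j−i}.
At t = 18 h (j=3): Q = (15.6/10)·16.4 + (12.5/10)·22.8 + (23.4/10)·31.6 = 128 m³/s.

Q ≈ 128 m³/s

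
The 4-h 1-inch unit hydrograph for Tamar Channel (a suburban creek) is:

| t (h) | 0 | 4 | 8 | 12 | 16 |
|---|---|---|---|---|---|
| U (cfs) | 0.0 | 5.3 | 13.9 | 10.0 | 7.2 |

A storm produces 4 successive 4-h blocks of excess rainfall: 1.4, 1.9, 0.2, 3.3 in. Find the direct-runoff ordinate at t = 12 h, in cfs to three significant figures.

By discrete convolution, Q_j = Σ (P_i / 1 in) · U_{j−i}.
At t = 12 h (j=3): Q = (1.4/1)·10.0 + (1.9/1)·13.9 + (0.2/1)·5.3 + (3.3/1)·0.0 = 41.5 cfs.

Q ≈ 41.5 cfs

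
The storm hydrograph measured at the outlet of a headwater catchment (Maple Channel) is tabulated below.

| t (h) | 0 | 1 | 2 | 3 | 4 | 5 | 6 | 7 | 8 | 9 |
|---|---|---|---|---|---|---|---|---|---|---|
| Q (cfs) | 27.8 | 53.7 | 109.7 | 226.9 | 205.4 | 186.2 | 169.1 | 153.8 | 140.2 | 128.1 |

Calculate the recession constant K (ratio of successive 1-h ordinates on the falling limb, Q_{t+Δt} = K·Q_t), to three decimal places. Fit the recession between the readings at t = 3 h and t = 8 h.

Using the recession-limb readings at t = 3 h and t = 8 h: Q falls from 226.9 to 140.2 cfs over 5 intervals.
K = (Q₂/Q₁)^(1/5) = (140.2/226.9)^(1/5) = 0.908.

K ≈ 0.908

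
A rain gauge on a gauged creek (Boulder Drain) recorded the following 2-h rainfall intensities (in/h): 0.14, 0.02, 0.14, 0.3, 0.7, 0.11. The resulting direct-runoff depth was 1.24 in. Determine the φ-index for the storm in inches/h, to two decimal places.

Only the 2 blocks with intensity above φ contribute runoff: 0.3, 0.7 in/h.
Σ(I−φ)·Δt = d  ⇒  (0.3+0.7 − 2φ)·2 = 1.24
φ = (1.000 − 1.24/2) / 2 = 0.19 in/h.

φ ≈ 0.19 in/h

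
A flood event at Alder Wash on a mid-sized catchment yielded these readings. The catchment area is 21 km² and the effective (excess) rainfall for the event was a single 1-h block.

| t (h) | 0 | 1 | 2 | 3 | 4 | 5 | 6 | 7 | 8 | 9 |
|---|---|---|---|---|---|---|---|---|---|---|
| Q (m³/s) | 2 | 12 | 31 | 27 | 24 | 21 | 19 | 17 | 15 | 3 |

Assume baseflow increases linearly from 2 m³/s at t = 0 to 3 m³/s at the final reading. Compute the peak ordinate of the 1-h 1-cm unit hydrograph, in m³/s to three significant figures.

U_p ≈ 11.5 m³/s

Direct runoff: 0.00, 9.89, 28.78, 24.67, 21.56, 18.44, 16.33, 14.22, 12.11, 0.00 m³/s; ΣQ_DR = 146.0 m³/s, peak = 28.78 m³/s.
Runoff depth d = ΣQ_DR·Δt / A = 146.0 × 3600 / (21 km²) = 25.03 mm.
The 1-cm UH is the DRH scaled by (10 mm)/d, so U_p = 28.78 × 10/25.03 = 11.5 m³/s.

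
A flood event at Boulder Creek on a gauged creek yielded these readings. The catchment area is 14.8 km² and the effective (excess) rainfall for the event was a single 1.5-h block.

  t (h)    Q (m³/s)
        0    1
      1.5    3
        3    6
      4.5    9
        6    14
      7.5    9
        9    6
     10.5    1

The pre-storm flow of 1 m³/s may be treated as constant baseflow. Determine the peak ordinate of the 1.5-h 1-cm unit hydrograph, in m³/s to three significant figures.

U_p ≈ 8.69 m³/s

Direct runoff: 0.0, 2.0, 5.0, 8.0, 13.0, 8.0, 5.0, 0.0 m³/s; ΣQ_DR = 41.00 m³/s, peak = 13.0 m³/s.
Runoff depth d = ΣQ_DR·Δt / A = 41.00 × 5400 / (14.8 km²) = 14.96 mm.
The 1-cm UH is the DRH scaled by (10 mm)/d, so U_p = 13.0 × 10/14.96 = 8.69 m³/s.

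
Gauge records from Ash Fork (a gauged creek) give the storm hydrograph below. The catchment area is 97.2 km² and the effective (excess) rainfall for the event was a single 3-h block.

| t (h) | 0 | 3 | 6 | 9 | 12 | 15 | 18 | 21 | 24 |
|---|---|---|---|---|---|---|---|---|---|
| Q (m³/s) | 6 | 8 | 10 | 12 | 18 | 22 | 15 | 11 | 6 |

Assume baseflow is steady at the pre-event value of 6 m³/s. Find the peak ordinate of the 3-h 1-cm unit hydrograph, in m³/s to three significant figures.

U_p ≈ 26.7 m³/s

Direct runoff: 0.0, 2.0, 4.0, 6.0, 12.0, 16.0, 9.0, 5.0, 0.0 m³/s; ΣQ_DR = 54.00 m³/s, peak = 16.0 m³/s.
Runoff depth d = ΣQ_DR·Δt / A = 54.00 × 10800 / (97.2 km²) = 6.000 mm.
The 1-cm UH is the DRH scaled by (10 mm)/d, so U_p = 16.0 × 10/6.000 = 26.7 m³/s.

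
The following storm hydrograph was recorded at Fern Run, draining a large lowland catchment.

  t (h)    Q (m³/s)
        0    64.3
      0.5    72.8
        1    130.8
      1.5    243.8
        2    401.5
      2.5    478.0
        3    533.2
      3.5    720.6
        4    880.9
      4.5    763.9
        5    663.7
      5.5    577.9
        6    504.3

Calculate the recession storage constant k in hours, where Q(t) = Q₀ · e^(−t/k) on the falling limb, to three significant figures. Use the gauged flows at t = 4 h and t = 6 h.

On the falling limb, Q drops from 880.9 to 504.3 m³/s between t = 4 h and t = 6 h (Δt = 2 h).
k = −Δt / ln(Q₂/Q₁) = −2 / ln(504.3/880.9) = 3.59 h.

k ≈ 3.59 h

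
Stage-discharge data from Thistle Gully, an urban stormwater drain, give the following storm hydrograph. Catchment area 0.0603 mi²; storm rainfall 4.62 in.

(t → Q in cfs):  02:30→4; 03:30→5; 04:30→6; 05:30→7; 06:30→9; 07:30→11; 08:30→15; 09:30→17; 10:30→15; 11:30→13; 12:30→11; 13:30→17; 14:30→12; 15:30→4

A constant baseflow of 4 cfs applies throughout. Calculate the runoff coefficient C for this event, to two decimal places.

C ≈ 0.50

ΣQ_DR = 90.00 cfs; V = ΣQ_DR·Δt = 3.240 × 10^5 ft³.
Runoff depth d = V / A = 2.313 in.
C = d / P = 2.313 / 4.62 = 0.50.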